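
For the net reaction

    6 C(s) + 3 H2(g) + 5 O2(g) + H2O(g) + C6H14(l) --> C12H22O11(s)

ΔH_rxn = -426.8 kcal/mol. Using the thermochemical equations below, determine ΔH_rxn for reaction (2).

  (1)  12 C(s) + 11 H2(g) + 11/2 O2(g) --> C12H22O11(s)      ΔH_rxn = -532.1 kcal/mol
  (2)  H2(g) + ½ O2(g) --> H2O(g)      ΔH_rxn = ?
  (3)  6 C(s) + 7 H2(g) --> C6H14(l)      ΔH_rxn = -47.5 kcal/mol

ΔH_rxn = -57.8 kcal/mol

(1) as written (C12H22O11(s) already on the product side): -532.1 kcal/mol
(2) reversed (reverse to put H2O(g) on the reactant side): contributes −x
(3) reversed (C6H14(l) must end up as a reactant): +47.5 kcal/mol
-426.8 = (-532.1) + (+47.5) − x
x = (-426.8 − (-484.6)) / (-1) = -57.8 kcal/mol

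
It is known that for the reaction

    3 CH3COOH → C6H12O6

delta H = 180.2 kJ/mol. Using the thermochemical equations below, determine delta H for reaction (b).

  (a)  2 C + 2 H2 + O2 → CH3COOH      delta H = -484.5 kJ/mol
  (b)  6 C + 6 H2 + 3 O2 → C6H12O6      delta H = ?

delta H = -1273.3 kJ/mol

(a) reversed and × 3: (-3)·(-484.5) = +1453.5 kJ/mol
(b) as written: contributes x
+180.2 = (+1453.5) + x
x = (+180.2 − (+1453.5)) / (1) = -1273.3 kJ/mol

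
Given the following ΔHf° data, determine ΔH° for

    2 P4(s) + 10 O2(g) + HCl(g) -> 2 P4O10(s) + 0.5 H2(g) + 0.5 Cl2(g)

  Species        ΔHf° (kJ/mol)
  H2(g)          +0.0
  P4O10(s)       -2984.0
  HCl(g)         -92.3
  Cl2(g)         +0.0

ΔH° = -5875.7 kJ/mol

Products: 2·(-2984.0) + 1/2·(+0.0) + 1/2·(+0.0) = -5968.0
Reactants: 2·(+0.0) + 10·(+0.0) + 1·(-92.3) = -92.3
ΔH° = (-5968.0) − (-92.3) = -5875.7 kJ/mol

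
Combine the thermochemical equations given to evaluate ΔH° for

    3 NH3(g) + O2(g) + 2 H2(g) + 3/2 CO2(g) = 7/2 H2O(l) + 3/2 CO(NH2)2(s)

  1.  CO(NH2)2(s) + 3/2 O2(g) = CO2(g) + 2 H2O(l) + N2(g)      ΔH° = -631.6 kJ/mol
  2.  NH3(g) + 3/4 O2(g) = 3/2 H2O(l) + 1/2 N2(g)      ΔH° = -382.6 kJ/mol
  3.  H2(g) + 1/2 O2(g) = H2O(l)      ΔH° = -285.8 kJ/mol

ΔH° = -772.0 kJ/mol

eq. 1 reversed and × 3/2: (-3/2)·(-631.6) = +947.4 kJ/mol
eq. 2 × 3: (3)·(-382.6) = -1147.8 kJ/mol
eq. 3 × 2: (2)·(-285.8) = -571.6 kJ/mol
ΔH° = (+947.4) + (-1147.8) + (-571.6) = -772.0 kJ/mol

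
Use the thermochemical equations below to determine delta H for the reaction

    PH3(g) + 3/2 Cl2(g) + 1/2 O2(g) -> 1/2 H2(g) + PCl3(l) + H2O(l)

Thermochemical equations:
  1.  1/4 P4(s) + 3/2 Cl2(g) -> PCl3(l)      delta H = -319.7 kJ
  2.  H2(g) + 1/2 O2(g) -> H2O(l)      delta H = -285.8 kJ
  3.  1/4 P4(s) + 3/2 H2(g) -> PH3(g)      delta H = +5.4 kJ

eq. 1 as written: -319.7 kJ
eq. 2 as written: -285.8 kJ
eq. 3 reversed: -5.4 kJ
delta H = (1)·(-319.7) + (1)·(-285.8) + (-1)·(+5.4) = -610.9 kJ

delta H = -610.9 kJ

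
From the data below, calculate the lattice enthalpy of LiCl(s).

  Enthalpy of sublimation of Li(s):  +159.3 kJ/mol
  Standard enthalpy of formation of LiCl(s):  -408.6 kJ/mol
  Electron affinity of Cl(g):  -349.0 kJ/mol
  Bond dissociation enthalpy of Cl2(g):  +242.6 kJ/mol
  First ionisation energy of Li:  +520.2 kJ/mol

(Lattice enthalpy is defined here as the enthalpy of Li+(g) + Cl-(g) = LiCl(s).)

U = -860.4 kJ/mol

ΔHf° = 1·ΔHsub + 1·(ΣIE) + 1/2·D(Cl2) + 1·EA + U
-408.6 = 1·(+159.3) + 1·(+520.2) + 1/2·(+242.6) + 1·(-349.0) + U
U = -408.6 − (+451.8) = -860.4 kJ/mol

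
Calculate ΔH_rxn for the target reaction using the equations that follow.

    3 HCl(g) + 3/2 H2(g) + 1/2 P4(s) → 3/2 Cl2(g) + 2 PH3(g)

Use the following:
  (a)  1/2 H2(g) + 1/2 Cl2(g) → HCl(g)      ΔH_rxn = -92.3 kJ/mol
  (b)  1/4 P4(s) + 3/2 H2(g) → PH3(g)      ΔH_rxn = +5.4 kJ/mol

ΔH_rxn = 287.7 kJ/mol

(a) reversed and × 3: (-3)·(-92.3) = +276.9 kJ/mol
(b) × 2: (2)·(+5.4) = +10.8 kJ/mol
By Hess's law, ΔH_rxn = (+276.9) + (+10.8) = 287.7 kJ/mol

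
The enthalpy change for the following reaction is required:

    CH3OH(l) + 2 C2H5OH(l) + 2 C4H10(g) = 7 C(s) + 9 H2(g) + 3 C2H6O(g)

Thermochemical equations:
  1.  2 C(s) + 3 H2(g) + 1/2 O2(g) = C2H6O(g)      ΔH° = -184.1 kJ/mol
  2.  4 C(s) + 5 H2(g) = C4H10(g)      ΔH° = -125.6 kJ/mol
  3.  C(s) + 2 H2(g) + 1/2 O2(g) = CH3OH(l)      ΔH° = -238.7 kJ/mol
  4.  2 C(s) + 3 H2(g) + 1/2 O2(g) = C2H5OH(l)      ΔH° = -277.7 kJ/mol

ΔH° = 493.0 kJ/mol

eq. 1 × 3 (scale by 3 for the 3 C2H6O(g)): (3)·(-184.1) = -552.3 kJ/mol
eq. 2 reversed and × 2 (C4H10(g) must end up as a reactant; ×2 to match 2 C4H10(g) in the target): (-2)·(-125.6) = +251.2 kJ/mol
eq. 3 reversed (reverse to put CH3OH(l) on the reactant side): +238.7 kJ/mol
eq. 4 reversed and × 2 (reverse to put C2H5OH(l) on the reactant side; scale by 2 for the 2 C2H5OH(l)): (-2)·(-277.7) = +555.4 kJ/mol
Summing the manipulated equations, ΔH° = (-552.3) + (+251.2) + (+238.7) + (+555.4) = 493.0 kJ/mol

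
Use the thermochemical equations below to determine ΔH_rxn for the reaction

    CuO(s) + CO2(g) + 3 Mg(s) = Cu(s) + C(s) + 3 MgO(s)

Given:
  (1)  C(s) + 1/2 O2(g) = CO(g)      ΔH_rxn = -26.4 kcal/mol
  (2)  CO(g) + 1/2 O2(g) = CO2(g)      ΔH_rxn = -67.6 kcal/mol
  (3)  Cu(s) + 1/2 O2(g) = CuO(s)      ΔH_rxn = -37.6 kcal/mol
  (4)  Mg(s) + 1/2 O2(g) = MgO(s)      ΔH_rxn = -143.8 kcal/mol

(1) reversed: +26.4 kcal/mol
(2) reversed: +67.6 kcal/mol
(3) reversed: +37.6 kcal/mol
(4) × 3: (3)·(-143.8) = -431.4 kcal/mol
Since enthalpy is a state function, ΔH_rxn = (-1)·(-26.4) + (-1)·(-67.6) + (-1)·(-37.6) + (3)·(-143.8) = -299.8 kcal/mol

ΔH_rxn = -299.8 kcal/mol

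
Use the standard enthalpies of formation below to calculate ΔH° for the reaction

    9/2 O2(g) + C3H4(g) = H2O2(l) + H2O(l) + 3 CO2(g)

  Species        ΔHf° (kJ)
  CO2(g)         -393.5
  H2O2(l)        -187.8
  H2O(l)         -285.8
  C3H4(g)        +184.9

ΔH° = -1839.0 kJ

Products: 1·(-187.8) + 1·(-285.8) + 3·(-393.5) = -1654.1
Reactants: 9/2·(+0.0) + 1·(+184.9) = +184.9
ΔH° = (-1654.1) − (+184.9) = -1839.0 kJ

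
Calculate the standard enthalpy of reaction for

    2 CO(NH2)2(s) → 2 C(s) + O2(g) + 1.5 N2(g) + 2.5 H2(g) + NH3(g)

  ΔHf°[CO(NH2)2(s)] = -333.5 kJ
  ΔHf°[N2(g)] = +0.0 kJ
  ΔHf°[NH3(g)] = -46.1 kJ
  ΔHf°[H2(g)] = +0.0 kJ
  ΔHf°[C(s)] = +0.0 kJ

ΔH° = 620.9 kJ

Products: 2·(+0.0) + 1·(+0.0) + 3/2·(+0.0) + 5/2·(+0.0) + 1·(-46.1) = -46.1
Reactants: 2·(-333.5) = -667.0
ΔH° = (-46.1) − (-667.0) = 620.9 kJ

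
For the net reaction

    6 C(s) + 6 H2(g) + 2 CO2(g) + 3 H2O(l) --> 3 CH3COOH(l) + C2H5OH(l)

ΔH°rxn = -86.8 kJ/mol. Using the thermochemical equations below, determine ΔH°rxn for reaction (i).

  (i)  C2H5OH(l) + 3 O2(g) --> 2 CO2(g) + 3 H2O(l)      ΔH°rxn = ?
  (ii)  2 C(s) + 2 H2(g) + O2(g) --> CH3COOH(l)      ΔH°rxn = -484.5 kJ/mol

ΔH°rxn = -1366.7 kJ/mol

(i) reversed: contributes −x
(ii) × 3: (3)·(-484.5) = -1453.5 kJ/mol
-86.8 = (-1453.5) − x
x = (-86.8 − (-1453.5)) / (-1) = -1366.7 kJ/mol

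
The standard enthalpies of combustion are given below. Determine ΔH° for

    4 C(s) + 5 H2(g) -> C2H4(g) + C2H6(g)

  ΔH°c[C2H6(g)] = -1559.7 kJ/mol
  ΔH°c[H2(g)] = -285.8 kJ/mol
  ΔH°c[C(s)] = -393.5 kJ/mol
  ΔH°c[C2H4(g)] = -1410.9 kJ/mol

ΔH° = -32.4 kJ/mol

Using ΔH = Σ nΔHc°(reactants) − Σ nΔHc°(products):
= [4·(-393.5) + 5·(-285.8)] − [1·(-1410.9) + 1·(-1559.7)]
= -32.4 kJ/mol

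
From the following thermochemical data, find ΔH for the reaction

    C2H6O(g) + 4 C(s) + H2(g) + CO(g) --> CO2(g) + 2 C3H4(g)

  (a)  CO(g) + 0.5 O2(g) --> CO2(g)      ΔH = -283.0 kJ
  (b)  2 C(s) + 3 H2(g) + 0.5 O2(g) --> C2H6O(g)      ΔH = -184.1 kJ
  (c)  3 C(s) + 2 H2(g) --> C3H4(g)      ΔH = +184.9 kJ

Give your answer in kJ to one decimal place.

(a) as written (CO(g) already on the reactant side): -283.0 kJ
(b) reversed (reverse to put C2H6O(g) on the reactant side): +184.1 kJ
(c) × 2 (×2 to match 2 C3H4(g) in the target): (2)·(+184.9) = +369.8 kJ
Summing the manipulated equations, ΔH = (-283.0) + (+184.1) + (+369.8) = 270.9 kJ

ΔH = 270.9 kJ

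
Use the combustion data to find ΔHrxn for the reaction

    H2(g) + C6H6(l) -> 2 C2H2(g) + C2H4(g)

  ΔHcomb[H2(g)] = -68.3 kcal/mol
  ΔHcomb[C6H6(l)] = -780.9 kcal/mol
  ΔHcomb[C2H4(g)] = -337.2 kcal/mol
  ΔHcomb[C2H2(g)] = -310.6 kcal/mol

ΔHrxn = 109.2 kcal/mol

With combustion enthalpies, reactants minus products:
= [1·(-68.3) + 1·(-780.9)] − [2·(-310.6) + 1·(-337.2)]
= 109.2 kcal/mol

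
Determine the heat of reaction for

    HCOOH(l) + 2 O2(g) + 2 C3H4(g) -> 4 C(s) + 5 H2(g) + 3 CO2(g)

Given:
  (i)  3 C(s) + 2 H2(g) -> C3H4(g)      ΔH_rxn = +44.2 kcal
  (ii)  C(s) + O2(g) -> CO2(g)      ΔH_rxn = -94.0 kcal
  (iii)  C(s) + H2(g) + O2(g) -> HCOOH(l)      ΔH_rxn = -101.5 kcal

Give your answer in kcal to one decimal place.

ΔH_rxn = -268.9 kcal

(i) reversed and × 2 (reverse to put C3H4(g) on the reactant side; scale by 2 for the 2 C3H4(g)): (-2)·(+44.2) = -88.4 kcal
(ii) × 3 (×3 to match 3 CO2(g) in the target): (3)·(-94.0) = -282.0 kcal
(iii) reversed (HCOOH(l) must end up as a reactant): +101.5 kcal
Summing the manipulated equations, ΔH_rxn = (-88.4) + (-282.0) + (+101.5) = -268.9 kcal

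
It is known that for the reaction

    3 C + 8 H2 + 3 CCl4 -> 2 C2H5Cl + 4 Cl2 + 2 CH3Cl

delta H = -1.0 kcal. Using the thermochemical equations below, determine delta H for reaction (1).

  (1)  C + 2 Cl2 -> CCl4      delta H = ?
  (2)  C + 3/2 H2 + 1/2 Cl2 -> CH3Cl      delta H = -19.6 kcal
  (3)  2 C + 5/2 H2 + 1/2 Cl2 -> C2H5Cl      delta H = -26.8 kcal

(1) reversed and × 3: contributes −3·x
(2) × 2: (2)·(-19.6) = -39.2 kcal
(3) × 2: (2)·(-26.8) = -53.6 kcal
-1.0 = (-39.2) + (-53.6) − 3·x
x = (-1.0 − (-92.8)) / (-3) = -30.6 kcal

delta H = -30.6 kcal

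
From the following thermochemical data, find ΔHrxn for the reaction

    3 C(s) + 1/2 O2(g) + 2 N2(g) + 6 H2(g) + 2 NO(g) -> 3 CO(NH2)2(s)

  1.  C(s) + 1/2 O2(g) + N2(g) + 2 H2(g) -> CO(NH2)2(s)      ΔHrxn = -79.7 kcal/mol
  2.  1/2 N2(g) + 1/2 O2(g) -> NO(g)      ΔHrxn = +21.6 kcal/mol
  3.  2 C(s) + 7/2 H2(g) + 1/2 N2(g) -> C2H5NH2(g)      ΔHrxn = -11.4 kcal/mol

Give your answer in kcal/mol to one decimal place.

ΔHrxn = -282.3 kcal/mol

eq. 1 × 3 (scale by 3 for the 3 CO(NH2)2(s)): (3)·(-79.7) = -239.1 kcal/mol
eq. 2 reversed and × 2 (reverse to put NO(g) on the reactant side; scale by 2 for the 2 NO(g)): (-2)·(+21.6) = -43.2 kcal/mol
eq. 3: not needed (C2H5NH2(g) appears nowhere else).
ΔHrxn = (-239.1) + (-43.2) = -282.3 kcal/mol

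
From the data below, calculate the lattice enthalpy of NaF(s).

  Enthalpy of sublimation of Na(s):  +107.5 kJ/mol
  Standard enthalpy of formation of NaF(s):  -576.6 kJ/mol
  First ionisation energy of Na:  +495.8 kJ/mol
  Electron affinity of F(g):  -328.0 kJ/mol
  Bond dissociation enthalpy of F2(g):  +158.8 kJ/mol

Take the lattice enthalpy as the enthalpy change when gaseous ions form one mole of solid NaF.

U = -931.3 kJ/mol

ΔHf° = 1·ΔHsub + 1·(ΣIE) + 1/2·D(F2) + 1·EA + U
-576.6 = 1·(+107.5) + 1·(+495.8) + 1/2·(+158.8) + 1·(-328.0) + U
U = -576.6 − (+354.7) = -931.3 kJ/mol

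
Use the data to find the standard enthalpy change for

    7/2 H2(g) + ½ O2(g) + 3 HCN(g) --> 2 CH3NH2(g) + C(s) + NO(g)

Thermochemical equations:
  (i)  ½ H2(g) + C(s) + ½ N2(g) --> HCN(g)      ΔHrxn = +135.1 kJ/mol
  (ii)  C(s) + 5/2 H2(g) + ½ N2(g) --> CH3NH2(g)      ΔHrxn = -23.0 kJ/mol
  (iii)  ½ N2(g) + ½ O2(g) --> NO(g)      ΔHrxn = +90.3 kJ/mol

(i) reversed and × 3: (-3)·(+135.1) = -405.3 kJ/mol
(ii) × 2: (2)·(-23.0) = -46.0 kJ/mol
(iii) as written: +90.3 kJ/mol
Summing the manipulated equations, ΔHrxn = (-405.3) + (-46.0) + (+90.3) = -361.0 kJ/mol

ΔHrxn = -361.0 kJ/mol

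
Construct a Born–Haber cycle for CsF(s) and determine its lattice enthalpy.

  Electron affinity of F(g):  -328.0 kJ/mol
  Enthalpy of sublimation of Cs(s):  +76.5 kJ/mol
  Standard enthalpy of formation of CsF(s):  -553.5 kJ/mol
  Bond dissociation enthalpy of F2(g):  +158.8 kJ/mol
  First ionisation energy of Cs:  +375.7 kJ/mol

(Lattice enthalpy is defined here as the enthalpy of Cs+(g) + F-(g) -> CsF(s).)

ΔHf° = 1·ΔHsub + 1·(ΣIE) + 1/2·D(F2) + 1·EA + U
-553.5 = 1·(+76.5) + 1·(+375.7) + 1/2·(+158.8) + 1·(-328.0) + U
U = -553.5 − (+203.6) = -757.1 kJ/mol

U = -757.1 kJ/mol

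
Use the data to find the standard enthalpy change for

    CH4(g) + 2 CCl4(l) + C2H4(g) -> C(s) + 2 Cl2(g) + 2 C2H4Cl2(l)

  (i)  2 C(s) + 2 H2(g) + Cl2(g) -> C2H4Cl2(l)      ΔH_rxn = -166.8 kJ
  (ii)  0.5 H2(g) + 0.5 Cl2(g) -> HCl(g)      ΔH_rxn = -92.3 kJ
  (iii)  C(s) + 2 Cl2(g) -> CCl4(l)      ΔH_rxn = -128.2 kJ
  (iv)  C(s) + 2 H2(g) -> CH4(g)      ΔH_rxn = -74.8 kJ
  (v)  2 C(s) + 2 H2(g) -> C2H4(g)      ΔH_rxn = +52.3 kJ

(i) × 2: (2)·(-166.8) = -333.6 kJ
(ii): not needed.
(iii) reversed and × 2: (-2)·(-128.2) = +256.4 kJ
(iv) reversed: +74.8 kJ
(v) reversed: -52.3 kJ
By Hess's law, ΔH_rxn = (2)·(-166.8) + (-2)·(-128.2) + (-1)·(-74.8) + (-1)·(+52.3) = -54.7 kJ

ΔH_rxn = -54.7 kJ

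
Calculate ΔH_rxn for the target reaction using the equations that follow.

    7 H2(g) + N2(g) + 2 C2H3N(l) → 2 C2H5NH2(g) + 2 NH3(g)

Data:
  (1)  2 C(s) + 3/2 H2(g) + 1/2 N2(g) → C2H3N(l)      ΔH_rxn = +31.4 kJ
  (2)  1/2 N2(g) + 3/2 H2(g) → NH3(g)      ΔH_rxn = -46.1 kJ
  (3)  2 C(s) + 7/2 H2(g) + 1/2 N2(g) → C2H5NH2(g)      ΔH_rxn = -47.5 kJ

ΔH_rxn = -250.0 kJ

(1) reversed and × 2: (-2)·(+31.4) = -62.8 kJ
(2) × 2: (2)·(-46.1) = -92.2 kJ
(3) × 2: (2)·(-47.5) = -95.0 kJ
Combining the equations, ΔH_rxn = (-2)·(+31.4) + (2)·(-46.1) + (2)·(-47.5) = -250.0 kJ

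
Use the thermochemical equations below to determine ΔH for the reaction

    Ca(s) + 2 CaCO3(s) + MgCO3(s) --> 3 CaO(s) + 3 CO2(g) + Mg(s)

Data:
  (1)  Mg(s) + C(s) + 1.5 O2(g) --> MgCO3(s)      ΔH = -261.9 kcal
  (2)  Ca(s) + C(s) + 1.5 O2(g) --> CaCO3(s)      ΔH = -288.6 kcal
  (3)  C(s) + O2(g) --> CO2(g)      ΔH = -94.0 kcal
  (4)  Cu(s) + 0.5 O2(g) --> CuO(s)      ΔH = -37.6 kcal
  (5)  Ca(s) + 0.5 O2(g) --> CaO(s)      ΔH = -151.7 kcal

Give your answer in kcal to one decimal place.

(1) reversed (reverse to put MgCO3(s) on the reactant side): +261.9 kcal
(2) reversed and × 2 (CaCO3(s) must end up as a reactant; ×2 to match 2 CaCO3(s) in the target): (-2)·(-288.6) = +577.2 kcal
(3) × 3 (scale by 3 for the 3 CO2(g)): (3)·(-94.0) = -282.0 kcal
(4): not needed (Cu(s) appears nowhere else).
(5) × 3 (×3 to match 3 CaO(s) in the target): (3)·(-151.7) = -455.1 kcal
Summing the manipulated equations, ΔH = (-1)·(-261.9) + (-2)·(-288.6) + (3)·(-94.0) + (3)·(-151.7) = 102.0 kcal

ΔH = 102.0 kcal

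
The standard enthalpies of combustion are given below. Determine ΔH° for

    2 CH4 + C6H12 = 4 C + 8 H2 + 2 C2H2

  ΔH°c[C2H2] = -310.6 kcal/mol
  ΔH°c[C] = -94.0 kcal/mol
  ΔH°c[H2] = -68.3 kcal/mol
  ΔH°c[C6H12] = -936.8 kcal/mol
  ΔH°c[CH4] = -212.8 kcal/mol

Using ΔH = Σ nΔHc°(reactants) − Σ nΔHc°(products):
= [2·(-212.8) + 1·(-936.8)] − [4·(-94.0) + 8·(-68.3) + 2·(-310.6)]
= 181.2 kcal/mol

ΔH° = 181.2 kcal/mol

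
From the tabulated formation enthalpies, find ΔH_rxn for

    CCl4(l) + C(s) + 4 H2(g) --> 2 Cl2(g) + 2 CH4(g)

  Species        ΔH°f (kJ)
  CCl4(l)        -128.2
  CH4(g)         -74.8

ΔH_rxn = -21.4 kJ

Products: 2·(+0.0) + 2·(-74.8) = -149.6
Reactants: 1·(-128.2) + 1·(+0.0) + 4·(+0.0) = -128.2
ΔH_rxn = (-149.6) − (-128.2) = -21.4 kJ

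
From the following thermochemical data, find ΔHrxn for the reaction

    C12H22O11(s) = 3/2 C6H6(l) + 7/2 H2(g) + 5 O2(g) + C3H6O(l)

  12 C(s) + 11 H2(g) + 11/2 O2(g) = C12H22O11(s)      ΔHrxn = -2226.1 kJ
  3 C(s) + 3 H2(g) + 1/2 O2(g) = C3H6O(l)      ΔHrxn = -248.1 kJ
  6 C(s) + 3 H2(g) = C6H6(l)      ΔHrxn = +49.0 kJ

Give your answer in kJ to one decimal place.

ΔHrxn = 2051.5 kJ

equation 1 reversed (reverse to put C12H22O11(s) on the reactant side): +2226.1 kJ
equation 2 as written (C3H6O(l) already on the product side): -248.1 kJ
equation 3 × 3/2 (scale by 3/2 for the 3/2 C6H6(l)): (3/2)·(+49.0) = +73.5 kJ
Since enthalpy is a state function, ΔHrxn = (+2226.1) + (-248.1) + (+73.5) = 2051.5 kJ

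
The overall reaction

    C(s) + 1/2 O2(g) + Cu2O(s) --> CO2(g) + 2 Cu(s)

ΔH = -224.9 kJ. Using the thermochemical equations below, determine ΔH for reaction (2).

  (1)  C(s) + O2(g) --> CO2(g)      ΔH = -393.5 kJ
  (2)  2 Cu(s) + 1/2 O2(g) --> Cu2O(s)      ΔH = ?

(1) as written (CO2(g) already on the product side): -393.5 kJ
(2) reversed (Cu2O(s) must end up as a reactant): contributes −x
-224.9 = (-393.5) − x
x = (-224.9 − (-393.5)) / (-1) = -168.6 kJ

ΔH = -168.6 kJ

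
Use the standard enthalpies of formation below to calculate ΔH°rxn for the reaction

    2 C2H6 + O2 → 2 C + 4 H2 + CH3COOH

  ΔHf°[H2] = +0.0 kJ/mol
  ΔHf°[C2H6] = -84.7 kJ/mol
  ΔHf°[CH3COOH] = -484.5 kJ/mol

Products: 2·(+0.0) + 4·(+0.0) + 1·(-484.5) = -484.5
Reactants: 2·(-84.7) + 1·(+0.0) = -169.4
ΔH°rxn = (-484.5) − (-169.4) = -315.1 kJ/mol

ΔH°rxn = -315.1 kJ/mol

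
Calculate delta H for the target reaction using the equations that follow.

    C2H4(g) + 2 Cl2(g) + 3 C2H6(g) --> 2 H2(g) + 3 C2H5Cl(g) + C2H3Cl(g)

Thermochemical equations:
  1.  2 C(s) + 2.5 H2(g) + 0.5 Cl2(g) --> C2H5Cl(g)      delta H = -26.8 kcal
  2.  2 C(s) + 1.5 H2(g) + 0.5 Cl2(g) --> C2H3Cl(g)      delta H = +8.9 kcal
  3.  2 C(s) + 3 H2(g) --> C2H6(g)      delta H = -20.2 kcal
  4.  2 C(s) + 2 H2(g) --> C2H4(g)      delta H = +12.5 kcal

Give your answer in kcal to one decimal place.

eq. 1 × 3 (×3 to match 3 C2H5Cl(g) in the target): (3)·(-26.8) = -80.4 kcal
eq. 2 as written (C2H3Cl(g) already on the product side): +8.9 kcal
eq. 3 reversed and × 3 (reverse to put C2H6(g) on the reactant side; ×3 to match 3 C2H6(g) in the target): (-3)·(-20.2) = +60.6 kcal
eq. 4 reversed (reverse to put C2H4(g) on the reactant side): -12.5 kcal
delta H = (-80.4) + (+8.9) + (+60.6) + (-12.5) = -23.4 kcal

delta H = -23.4 kcal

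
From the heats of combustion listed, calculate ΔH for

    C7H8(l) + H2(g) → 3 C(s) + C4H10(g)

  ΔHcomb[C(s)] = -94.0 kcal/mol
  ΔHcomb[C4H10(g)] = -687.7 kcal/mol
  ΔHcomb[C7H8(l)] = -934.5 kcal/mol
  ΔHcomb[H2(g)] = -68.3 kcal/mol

Using ΔH = Σ nΔHc°(reactants) − Σ nΔHc°(products):
= [1·(-934.5) + 1·(-68.3)] − [3·(-94.0) + 1·(-687.7)]
= -33.1 kcal/mol

ΔH = -33.1 kcal/mol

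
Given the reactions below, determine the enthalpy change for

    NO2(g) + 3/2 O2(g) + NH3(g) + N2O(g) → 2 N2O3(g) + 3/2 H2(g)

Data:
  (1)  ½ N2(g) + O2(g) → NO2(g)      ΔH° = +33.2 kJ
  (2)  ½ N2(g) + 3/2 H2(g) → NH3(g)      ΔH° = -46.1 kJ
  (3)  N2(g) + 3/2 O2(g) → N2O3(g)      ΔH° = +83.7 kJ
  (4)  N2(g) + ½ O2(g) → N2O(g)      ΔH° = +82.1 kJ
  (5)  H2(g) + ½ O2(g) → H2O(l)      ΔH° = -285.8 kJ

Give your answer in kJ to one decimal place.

(1) reversed: -33.2 kJ
(2) reversed: +46.1 kJ
(3) × 2: (2)·(+83.7) = +167.4 kJ
(4) reversed: -82.1 kJ
(5): not needed.
By Hess's law, ΔH° = (-33.2) + (+46.1) + (+167.4) + (-82.1) = 98.2 kJ

ΔH° = 98.2 kJ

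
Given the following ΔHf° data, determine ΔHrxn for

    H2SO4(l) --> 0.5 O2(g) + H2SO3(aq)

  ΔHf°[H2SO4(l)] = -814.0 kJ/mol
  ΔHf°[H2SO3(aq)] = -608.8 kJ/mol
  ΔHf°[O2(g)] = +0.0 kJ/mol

Products: 1/2·(+0.0) + 1·(-608.8) = -608.8
Reactants: 1·(-814.0) = -814.0
ΔHrxn = (-608.8) − (-814.0) = 205.2 kJ/mol

ΔHrxn = 205.2 kJ/mol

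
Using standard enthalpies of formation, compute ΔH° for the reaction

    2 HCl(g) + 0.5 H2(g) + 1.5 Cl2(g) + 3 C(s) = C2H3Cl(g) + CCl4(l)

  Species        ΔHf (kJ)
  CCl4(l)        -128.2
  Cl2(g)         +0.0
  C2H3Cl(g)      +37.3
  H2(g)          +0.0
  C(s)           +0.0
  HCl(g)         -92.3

ΔH°rxn = Σ nΔHf°(products) − Σ nΔHf°(reactants).
Products: 1·(+37.3) + 1·(-128.2) = -90.9
Reactants: 2·(-92.3) + 1/2·(+0.0) + 3/2·(+0.0) + 3·(+0.0) = -184.6
ΔH° = (-90.9) − (-184.6) = 93.7 kJ

ΔH° = 93.7 kJ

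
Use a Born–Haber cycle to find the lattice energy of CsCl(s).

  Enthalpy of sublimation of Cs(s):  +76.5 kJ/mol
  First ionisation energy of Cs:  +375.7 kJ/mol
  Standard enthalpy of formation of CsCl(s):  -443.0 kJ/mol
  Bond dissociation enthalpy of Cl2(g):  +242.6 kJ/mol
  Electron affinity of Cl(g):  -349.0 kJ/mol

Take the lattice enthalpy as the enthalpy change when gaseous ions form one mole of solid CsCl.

ΔHf° = 1·ΔHsub + 1·(ΣIE) + 1/2·D(Cl2) + 1·EA + U
-443.0 = 1·(+76.5) + 1·(+375.7) + 1/2·(+242.6) + 1·(-349.0) + U
U = -443.0 − (+224.5) = -667.5 kJ/mol

U = -667.5 kJ/mol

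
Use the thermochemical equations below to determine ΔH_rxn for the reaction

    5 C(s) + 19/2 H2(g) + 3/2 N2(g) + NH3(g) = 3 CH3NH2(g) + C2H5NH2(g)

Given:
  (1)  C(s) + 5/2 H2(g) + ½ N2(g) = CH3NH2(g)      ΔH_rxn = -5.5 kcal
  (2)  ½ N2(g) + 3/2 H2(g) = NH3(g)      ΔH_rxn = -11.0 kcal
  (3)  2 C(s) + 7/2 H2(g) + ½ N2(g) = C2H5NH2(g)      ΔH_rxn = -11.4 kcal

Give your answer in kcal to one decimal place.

(1) × 3 (×3 to match 3 CH3NH2(g) in the target): (3)·(-5.5) = -16.5 kcal
(2) reversed (NH3(g) must end up as a reactant): +11.0 kcal
(3) as written (C2H5NH2(g) already on the product side): -11.4 kcal
ΔH_rxn = (-16.5) + (+11.0) + (-11.4) = -16.9 kcal

ΔH_rxn = -16.9 kcal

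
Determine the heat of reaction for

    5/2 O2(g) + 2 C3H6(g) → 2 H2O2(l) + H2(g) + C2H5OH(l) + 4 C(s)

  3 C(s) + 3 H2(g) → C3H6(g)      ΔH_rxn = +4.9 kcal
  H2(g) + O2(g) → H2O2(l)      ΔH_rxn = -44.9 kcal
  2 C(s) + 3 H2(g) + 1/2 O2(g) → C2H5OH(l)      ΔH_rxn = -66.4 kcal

ΔH_rxn = -166.0 kcal

equation 1 reversed and × 2 (C3H6(g) must end up as a reactant; ×2 to match 2 C3H6(g) in the target): (-2)·(+4.9) = -9.8 kcal
equation 2 × 2 (×2 to match 2 H2O2(l) in the target): (2)·(-44.9) = -89.8 kcal
equation 3 as written (C2H5OH(l) already on the product side): -66.4 kcal
Combining the equations, ΔH_rxn = (-2)·(+4.9) + (2)·(-44.9) + (1)·(-66.4) = -166.0 kcal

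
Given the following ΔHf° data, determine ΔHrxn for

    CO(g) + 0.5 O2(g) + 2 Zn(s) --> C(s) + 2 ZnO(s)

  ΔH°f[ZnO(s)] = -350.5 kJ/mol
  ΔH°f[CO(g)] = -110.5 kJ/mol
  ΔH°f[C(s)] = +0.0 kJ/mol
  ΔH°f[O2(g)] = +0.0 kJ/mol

ΔHrxn = -590.5 kJ/mol

ΔH°rxn = Σ nΔHf°(products) − Σ nΔHf°(reactants).
Products: 1·(+0.0) + 2·(-350.5) = -701.0
Reactants: 1·(-110.5) + 1/2·(+0.0) + 2·(+0.0) = -110.5
ΔHrxn = (-701.0) − (-110.5) = -590.5 kJ/mol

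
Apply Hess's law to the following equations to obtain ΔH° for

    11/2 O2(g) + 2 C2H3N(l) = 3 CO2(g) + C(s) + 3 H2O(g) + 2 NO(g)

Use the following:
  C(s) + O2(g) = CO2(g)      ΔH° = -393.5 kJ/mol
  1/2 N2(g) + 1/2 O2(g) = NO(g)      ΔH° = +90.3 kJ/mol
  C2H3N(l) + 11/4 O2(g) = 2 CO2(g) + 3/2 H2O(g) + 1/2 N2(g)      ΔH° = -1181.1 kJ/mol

ΔH° = -1788.1 kJ/mol

equation 1 reversed (reverse to put C(s) on the product side): +393.5 kJ/mol
equation 2 × 2 (×2 to match 2 NO(g) in the target): (2)·(+90.3) = +180.6 kJ/mol
equation 3 × 2 (scale by 2 for the 2 C2H3N(l)): (2)·(-1181.1) = -2362.2 kJ/mol
Since enthalpy is a state function, ΔH° = (+393.5) + (+180.6) + (-2362.2) = -1788.1 kJ/mol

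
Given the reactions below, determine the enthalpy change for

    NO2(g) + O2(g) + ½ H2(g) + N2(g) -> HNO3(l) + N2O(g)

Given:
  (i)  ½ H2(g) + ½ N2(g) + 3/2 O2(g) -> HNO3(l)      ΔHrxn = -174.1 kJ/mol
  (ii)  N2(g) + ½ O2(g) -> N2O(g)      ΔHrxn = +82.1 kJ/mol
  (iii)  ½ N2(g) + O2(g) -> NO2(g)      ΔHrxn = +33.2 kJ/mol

ΔHrxn = -125.2 kJ/mol

(i) as written (HNO3(l) already on the product side): -174.1 kJ/mol
(ii) as written (N2O(g) already on the product side): +82.1 kJ/mol
(iii) reversed (NO2(g) must end up as a reactant): -33.2 kJ/mol
By Hess's law, ΔHrxn = (1)·(-174.1) + (1)·(+82.1) + (-1)·(+33.2) = -125.2 kJ/mol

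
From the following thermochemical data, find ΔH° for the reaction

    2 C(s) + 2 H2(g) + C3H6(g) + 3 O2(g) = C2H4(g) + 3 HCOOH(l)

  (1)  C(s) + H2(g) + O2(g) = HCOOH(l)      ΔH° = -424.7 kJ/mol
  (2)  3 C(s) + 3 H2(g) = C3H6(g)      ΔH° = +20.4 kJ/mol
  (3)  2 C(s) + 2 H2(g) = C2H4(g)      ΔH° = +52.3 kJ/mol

ΔH° = -1242.2 kJ/mol

(1) × 3: (3)·(-424.7) = -1274.1 kJ/mol
(2) reversed: -20.4 kJ/mol
(3) as written: +52.3 kJ/mol
Since enthalpy is a state function, ΔH° = (3)·(-424.7) + (-1)·(+20.4) + (1)·(+52.3) = -1242.2 kJ/mol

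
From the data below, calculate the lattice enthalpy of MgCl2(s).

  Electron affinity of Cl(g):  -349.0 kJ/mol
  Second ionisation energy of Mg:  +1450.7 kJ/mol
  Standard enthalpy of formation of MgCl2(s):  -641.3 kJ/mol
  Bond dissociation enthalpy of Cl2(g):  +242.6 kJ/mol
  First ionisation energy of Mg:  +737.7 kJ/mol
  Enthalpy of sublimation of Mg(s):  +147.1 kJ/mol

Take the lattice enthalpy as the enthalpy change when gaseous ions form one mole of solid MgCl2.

U = -2521.4 kJ/mol

ΔHf° = 1·ΔHsub + 1·(ΣIE) + 1·D(Cl2) + 2·EA + U
-641.3 = 1·(+147.1) + 1·(+2188.4) + 1·(+242.6) + 2·(-349.0) + U
U = -641.3 − (+1880.1) = -2521.4 kJ/mol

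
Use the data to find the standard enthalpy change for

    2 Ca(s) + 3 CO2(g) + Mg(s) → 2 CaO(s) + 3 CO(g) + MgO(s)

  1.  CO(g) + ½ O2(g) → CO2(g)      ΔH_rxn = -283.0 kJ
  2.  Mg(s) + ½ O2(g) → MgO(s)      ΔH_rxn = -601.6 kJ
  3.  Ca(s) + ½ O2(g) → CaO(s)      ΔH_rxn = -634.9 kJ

ΔH_rxn = -1022.4 kJ

eq. 1 reversed and × 3 (CO(g) must end up as a product; scale by 3 for the 3 CO(g)): (-3)·(-283.0) = +849.0 kJ
eq. 2 as written (MgO(s) already on the product side): -601.6 kJ
eq. 3 × 2 (×2 to match 2 CaO(s) in the target): (2)·(-634.9) = -1269.8 kJ
Since enthalpy is a state function, ΔH_rxn = (+849.0) + (-601.6) + (-1269.8) = -1022.4 kJ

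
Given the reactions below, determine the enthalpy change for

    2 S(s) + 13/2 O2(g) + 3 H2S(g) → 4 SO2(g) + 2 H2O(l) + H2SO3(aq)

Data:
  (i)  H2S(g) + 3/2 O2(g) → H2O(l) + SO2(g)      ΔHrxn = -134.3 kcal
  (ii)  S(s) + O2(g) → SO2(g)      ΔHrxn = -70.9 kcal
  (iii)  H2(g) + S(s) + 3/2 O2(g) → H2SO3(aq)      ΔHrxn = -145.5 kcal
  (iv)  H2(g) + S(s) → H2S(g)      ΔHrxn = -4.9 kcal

(i) × 2 (scale by 2 for the 2 H2O(l)): (2)·(-134.3) = -268.6 kcal
(ii) × 2: (2)·(-70.9) = -141.8 kcal
(iii) as written (H2SO3(aq) already on the product side): -145.5 kcal
(iv) reversed: +4.9 kcal
ΔHrxn = (2)·(-134.3) + (2)·(-70.9) + (1)·(-145.5) + (-1)·(-4.9) = -551.0 kcal

ΔHrxn = -551.0 kcal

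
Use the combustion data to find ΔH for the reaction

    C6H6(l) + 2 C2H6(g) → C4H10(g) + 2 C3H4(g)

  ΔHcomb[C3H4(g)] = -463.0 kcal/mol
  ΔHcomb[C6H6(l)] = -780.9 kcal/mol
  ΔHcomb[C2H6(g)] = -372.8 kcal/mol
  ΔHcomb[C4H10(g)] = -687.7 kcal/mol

ΔH = 87.2 kcal/mol

Using ΔH = Σ nΔHc°(reactants) − Σ nΔHc°(products):
= [1·(-780.9) + 2·(-372.8)] − [1·(-687.7) + 2·(-463.0)]
= 87.2 kcal/mol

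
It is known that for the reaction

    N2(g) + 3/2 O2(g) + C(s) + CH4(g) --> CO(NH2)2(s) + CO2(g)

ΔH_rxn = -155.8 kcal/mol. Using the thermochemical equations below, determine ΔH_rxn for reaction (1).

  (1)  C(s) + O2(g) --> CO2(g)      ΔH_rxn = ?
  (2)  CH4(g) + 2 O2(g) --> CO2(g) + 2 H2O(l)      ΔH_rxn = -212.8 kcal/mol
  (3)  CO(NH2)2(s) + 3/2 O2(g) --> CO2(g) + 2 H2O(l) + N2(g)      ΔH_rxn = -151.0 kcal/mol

(1) as written: contributes x
(2) as written: -212.8 kcal/mol
(3) reversed: +151.0 kcal/mol
-155.8 = (-212.8) + (+151.0) + x
x = (-155.8 − (-61.8)) / (1) = -94.0 kcal/mol

ΔH_rxn = -94.0 kcal/mol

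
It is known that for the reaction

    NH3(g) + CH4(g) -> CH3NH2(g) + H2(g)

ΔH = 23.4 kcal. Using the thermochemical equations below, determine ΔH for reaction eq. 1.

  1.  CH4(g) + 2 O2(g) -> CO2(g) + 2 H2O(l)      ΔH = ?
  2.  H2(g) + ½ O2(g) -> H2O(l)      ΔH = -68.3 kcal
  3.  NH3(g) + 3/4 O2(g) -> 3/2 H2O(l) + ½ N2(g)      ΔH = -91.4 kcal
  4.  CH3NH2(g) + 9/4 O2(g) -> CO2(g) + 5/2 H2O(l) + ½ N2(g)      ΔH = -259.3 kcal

eq. 1 as written: contributes x
eq. 2 reversed: +68.3 kcal
eq. 3 as written: -91.4 kcal
eq. 4 reversed: +259.3 kcal
+23.4 = (+68.3) + (-91.4) + (+259.3) + x
x = (+23.4 − (+236.2)) / (1) = -212.8 kcal

ΔH = -212.8 kcal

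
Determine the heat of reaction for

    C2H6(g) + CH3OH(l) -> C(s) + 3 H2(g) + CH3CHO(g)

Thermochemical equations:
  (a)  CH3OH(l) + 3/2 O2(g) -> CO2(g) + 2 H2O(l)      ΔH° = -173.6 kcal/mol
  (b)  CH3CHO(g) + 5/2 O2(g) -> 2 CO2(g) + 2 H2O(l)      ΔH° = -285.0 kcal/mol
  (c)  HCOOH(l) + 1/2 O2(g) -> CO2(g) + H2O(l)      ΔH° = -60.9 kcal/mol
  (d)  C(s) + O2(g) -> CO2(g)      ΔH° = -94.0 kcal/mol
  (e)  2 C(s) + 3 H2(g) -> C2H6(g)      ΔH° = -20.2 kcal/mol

ΔH° = 37.6 kcal/mol

(a) as written (CH3OH(l) already on the reactant side): -173.6 kcal/mol
(b) reversed (CH3CHO(g) must end up as a product): +285.0 kcal/mol
(c): not needed (HCOOH(l) appears nowhere else).
(d) as written: -94.0 kcal/mol
(e) reversed (reverse to put C2H6(g) on the reactant side): +20.2 kcal/mol
ΔH° = (1)·(-173.6) + (-1)·(-285.0) + (1)·(-94.0) + (-1)·(-20.2) = 37.6 kcal/mol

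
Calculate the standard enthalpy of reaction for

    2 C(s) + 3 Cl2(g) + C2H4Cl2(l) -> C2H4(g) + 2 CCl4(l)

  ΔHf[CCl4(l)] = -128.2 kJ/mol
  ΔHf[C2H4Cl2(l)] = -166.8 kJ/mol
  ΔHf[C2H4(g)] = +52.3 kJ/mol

Products: 1·(+52.3) + 2·(-128.2) = -204.1
Reactants: 2·(+0.0) + 3·(+0.0) + 1·(-166.8) = -166.8
ΔH°rxn = (-204.1) − (-166.8) = -37.3 kJ/mol

ΔH°rxn = -37.3 kJ/mol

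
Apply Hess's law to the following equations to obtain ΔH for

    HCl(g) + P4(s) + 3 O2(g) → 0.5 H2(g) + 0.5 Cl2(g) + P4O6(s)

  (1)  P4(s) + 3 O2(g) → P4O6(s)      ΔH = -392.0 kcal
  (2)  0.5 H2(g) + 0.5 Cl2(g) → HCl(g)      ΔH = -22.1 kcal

ΔH = -369.9 kcal

(1) as written (P4O6(s) already on the product side): -392.0 kcal
(2) reversed (reverse to put HCl(g) on the reactant side): +22.1 kcal
ΔH = (-392.0) + (+22.1) = -369.9 kcal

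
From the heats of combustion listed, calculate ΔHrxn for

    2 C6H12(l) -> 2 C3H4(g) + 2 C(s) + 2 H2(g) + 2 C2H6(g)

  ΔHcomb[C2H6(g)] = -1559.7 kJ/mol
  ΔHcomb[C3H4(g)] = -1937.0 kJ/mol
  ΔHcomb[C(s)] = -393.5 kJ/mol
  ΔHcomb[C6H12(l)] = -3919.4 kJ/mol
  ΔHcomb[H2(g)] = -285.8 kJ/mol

ΔHrxn = 513.2 kJ/mol

Using ΔH = Σ nΔHc°(reactants) − Σ nΔHc°(products):
= [2·(-3919.4)] − [2·(-1937.0) + 2·(-393.5) + 2·(-285.8) + 2·(-1559.7)]
= 513.2 kJ/mol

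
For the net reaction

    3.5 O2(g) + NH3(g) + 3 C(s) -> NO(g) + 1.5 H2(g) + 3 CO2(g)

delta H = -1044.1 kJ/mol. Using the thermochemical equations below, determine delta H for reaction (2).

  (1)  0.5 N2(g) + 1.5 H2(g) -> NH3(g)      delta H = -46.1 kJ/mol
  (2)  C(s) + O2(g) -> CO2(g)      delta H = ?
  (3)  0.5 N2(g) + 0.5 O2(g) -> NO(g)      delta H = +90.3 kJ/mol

(1) reversed (reverse to put NH3(g) on the reactant side): +46.1 kJ/mol
(2) × 3 (×3 to match 3 CO2(g) in the target): contributes 3·x
(3) as written (NO(g) already on the product side): +90.3 kJ/mol
-1044.1 = (+46.1) + (+90.3) + 3·x
x = (-1044.1 − (+136.4)) / (3) = -393.5 kJ/mol

delta H = -393.5 kJ/mol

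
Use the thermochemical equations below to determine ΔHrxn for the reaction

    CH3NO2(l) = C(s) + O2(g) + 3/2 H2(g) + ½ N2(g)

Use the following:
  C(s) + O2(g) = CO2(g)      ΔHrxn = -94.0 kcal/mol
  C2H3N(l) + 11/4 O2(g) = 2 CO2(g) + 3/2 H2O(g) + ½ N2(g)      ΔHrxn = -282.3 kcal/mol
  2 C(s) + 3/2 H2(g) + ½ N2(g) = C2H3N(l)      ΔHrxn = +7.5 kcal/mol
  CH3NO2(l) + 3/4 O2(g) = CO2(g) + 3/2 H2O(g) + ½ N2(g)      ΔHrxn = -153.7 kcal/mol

equation 1 as written: -94.0 kcal/mol
equation 2 reversed: +282.3 kcal/mol
equation 3 reversed: -7.5 kcal/mol
equation 4 as written: -153.7 kcal/mol
ΔHrxn = (-94.0) + (+282.3) + (-7.5) + (-153.7) = 27.1 kcal/mol

ΔHrxn = 27.1 kcal/mol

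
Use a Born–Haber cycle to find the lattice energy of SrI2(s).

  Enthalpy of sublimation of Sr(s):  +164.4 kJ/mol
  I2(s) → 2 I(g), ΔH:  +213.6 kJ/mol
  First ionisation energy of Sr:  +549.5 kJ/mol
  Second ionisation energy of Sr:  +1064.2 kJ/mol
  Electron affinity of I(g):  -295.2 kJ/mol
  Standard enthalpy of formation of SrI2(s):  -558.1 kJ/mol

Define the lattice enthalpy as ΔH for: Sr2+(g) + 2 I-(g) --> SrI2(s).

U = -1959.4 kJ/mol

ΔHf° = 1·ΔHsub + 1·(ΣIE) + 1·D(I2) + 2·EA + U
-558.1 = 1·(+164.4) + 1·(+1613.7) + 1·(+213.6) + 2·(-295.2) + U
U = -558.1 − (+1401.3) = -1959.4 kJ/mol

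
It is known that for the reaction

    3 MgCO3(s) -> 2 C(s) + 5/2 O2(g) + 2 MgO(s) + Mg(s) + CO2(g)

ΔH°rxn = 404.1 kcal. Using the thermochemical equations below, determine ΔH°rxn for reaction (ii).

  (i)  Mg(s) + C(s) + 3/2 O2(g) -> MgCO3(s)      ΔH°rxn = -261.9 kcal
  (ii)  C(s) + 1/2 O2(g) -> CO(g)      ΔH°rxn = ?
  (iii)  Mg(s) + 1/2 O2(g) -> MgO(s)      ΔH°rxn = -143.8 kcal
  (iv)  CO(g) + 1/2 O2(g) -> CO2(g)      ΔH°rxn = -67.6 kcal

(i) reversed and × 3 (reverse to put MgCO3(s) on the reactant side; ×3 to match 3 MgCO3(s) in the target): (-3)·(-261.9) = +785.7 kcal
(ii) as written: contributes x
(iii) × 2 (scale by 2 for the 2 MgO(s)): (2)·(-143.8) = -287.6 kcal
(iv) as written (CO2(g) already on the product side): -67.6 kcal
+404.1 = (+785.7) + (-287.6) + (-67.6) + x
x = (+404.1 − (+430.5)) / (1) = -26.4 kcal

ΔH°rxn = -26.4 kcal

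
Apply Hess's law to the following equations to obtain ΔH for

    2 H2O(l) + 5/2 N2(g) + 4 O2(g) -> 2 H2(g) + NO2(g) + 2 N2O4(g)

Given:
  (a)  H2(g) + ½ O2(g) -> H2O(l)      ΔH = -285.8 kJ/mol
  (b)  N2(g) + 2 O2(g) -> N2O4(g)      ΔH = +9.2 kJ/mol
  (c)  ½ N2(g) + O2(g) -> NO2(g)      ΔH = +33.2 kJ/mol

(a) reversed and × 2: (-2)·(-285.8) = +571.6 kJ/mol
(b) × 2: (2)·(+9.2) = +18.4 kJ/mol
(c) as written: +33.2 kJ/mol
ΔH = (-2)·(-285.8) + (2)·(+9.2) + (1)·(+33.2) = 623.2 kJ/mol

ΔH = 623.2 kJ/mol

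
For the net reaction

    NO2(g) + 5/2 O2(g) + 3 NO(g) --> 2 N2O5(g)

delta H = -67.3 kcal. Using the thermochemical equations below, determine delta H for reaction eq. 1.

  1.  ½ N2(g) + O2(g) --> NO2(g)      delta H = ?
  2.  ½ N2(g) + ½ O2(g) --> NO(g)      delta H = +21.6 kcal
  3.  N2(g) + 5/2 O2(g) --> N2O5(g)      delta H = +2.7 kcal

delta H = 7.9 kcal

eq. 1 reversed (NO2(g) must end up as a reactant): contributes −x
eq. 2 reversed and × 3 (reverse to put NO(g) on the reactant side; scale by 3 for the 3 NO(g)): (-3)·(+21.6) = -64.8 kcal
eq. 3 × 2 (×2 to match 2 N2O5(g) in the target): (2)·(+2.7) = +5.4 kcal
-67.3 = (-64.8) + (+5.4) − x
x = (-67.3 − (-59.4)) / (-1) = 7.9 kcal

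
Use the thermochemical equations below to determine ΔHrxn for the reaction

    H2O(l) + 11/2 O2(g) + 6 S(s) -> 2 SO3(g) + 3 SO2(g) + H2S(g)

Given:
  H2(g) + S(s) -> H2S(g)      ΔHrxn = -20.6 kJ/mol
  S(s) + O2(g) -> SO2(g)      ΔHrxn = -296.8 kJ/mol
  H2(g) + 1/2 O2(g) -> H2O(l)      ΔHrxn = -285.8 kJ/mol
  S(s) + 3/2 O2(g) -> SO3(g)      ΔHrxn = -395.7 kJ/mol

equation 1 as written: -20.6 kJ/mol
equation 2 × 3: (3)·(-296.8) = -890.4 kJ/mol
equation 3 reversed: +285.8 kJ/mol
equation 4 × 2: (2)·(-395.7) = -791.4 kJ/mol
Summing the manipulated equations, ΔHrxn = (1)·(-20.6) + (3)·(-296.8) + (-1)·(-285.8) + (2)·(-395.7) = -1416.6 kJ/mol

ΔHrxn = -1416.6 kJ/mol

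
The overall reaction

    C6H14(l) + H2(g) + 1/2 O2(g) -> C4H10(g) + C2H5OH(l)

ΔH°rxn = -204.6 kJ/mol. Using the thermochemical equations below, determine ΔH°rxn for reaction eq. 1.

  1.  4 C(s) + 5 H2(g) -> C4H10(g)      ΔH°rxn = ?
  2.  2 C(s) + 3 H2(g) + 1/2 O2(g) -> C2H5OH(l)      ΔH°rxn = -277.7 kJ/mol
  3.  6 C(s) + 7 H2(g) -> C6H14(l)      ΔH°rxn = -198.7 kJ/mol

eq. 1 as written (C4H10(g) already on the product side): contributes x
eq. 2 as written (C2H5OH(l) already on the product side): -277.7 kJ/mol
eq. 3 reversed (reverse to put C6H14(l) on the reactant side): +198.7 kJ/mol
-204.6 = (-277.7) + (+198.7) + x
x = (-204.6 − (-79.0)) / (1) = -125.6 kJ/mol

ΔH°rxn = -125.6 kJ/mol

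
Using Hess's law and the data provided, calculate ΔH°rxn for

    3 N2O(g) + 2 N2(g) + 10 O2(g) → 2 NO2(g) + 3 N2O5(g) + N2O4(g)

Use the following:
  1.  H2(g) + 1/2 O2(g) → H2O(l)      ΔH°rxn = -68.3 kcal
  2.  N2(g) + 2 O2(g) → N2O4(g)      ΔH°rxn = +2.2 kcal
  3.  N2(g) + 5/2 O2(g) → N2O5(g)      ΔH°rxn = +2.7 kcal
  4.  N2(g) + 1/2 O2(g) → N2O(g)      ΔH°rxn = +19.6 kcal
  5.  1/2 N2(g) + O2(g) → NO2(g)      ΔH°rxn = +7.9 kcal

eq. 1: not needed.
eq. 2 as written: +2.2 kcal
eq. 3 × 3: (3)·(+2.7) = +8.1 kcal
eq. 4 reversed and × 3: (-3)·(+19.6) = -58.8 kcal
eq. 5 × 2: (2)·(+7.9) = +15.8 kcal
ΔH°rxn = (1)·(+2.2) + (3)·(+2.7) + (-3)·(+19.6) + (2)·(+7.9) = -32.7 kcal

ΔH°rxn = -32.7 kcal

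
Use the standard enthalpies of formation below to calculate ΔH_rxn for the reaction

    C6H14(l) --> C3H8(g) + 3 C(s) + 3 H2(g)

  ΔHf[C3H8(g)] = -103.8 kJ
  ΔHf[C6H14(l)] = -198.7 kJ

ΔH°rxn = Σ nΔHf°(products) − Σ nΔHf°(reactants).
Products: 1·(-103.8) + 3·(+0.0) + 3·(+0.0) = -103.8
Reactants: 1·(-198.7) = -198.7
ΔH_rxn = (-103.8) − (-198.7) = 94.9 kJ

ΔH_rxn = 94.9 kJ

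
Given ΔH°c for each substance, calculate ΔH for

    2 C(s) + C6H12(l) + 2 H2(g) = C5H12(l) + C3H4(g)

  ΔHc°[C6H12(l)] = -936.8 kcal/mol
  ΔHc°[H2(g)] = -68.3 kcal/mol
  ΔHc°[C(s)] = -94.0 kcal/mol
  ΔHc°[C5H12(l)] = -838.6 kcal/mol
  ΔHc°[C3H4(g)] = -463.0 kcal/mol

With combustion enthalpies, reactants minus products:
= [2·(-94.0) + 1·(-936.8) + 2·(-68.3)] − [1·(-838.6) + 1·(-463.0)]
= 40.2 kcal/mol

ΔH = 40.2 kcal/mol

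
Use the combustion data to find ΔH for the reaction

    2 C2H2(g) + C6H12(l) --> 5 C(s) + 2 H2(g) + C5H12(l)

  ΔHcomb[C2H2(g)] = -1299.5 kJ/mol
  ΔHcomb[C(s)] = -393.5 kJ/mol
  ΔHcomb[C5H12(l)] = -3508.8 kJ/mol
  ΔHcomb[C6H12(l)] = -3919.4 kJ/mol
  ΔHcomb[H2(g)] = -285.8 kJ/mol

Using ΔH = Σ nΔHc°(reactants) − Σ nΔHc°(products):
= [2·(-1299.5) + 1·(-3919.4)] − [5·(-393.5) + 2·(-285.8) + 1·(-3508.8)]
= -470.5 kJ/mol

ΔH = -470.5 kJ/mol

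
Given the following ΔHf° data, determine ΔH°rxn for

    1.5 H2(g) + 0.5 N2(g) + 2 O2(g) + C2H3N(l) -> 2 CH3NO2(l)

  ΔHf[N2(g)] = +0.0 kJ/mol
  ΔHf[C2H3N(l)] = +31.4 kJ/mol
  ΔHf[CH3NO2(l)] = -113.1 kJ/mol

Products: 2·(-113.1) = -226.2
Reactants: 3/2·(+0.0) + 1/2·(+0.0) + 2·(+0.0) + 1·(+31.4) = +31.4
ΔH°rxn = (-226.2) − (+31.4) = -257.6 kJ/mol

ΔH°rxn = -257.6 kJ/mol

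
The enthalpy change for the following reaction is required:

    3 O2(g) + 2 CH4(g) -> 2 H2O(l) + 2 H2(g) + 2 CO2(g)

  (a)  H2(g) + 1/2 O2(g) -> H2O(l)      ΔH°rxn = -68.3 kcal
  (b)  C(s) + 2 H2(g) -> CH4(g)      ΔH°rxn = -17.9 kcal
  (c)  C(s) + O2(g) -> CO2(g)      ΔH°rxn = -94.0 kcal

(a) × 2 (×2 to match 2 H2O(l) in the target): (2)·(-68.3) = -136.6 kcal
(b) reversed and × 2 (CH4(g) must end up as a reactant; scale by 2 for the 2 CH4(g)): (-2)·(-17.9) = +35.8 kcal
(c) × 2 (scale by 2 for the 2 CO2(g)): (2)·(-94.0) = -188.0 kcal
ΔH°rxn = (2)·(-68.3) + (-2)·(-17.9) + (2)·(-94.0) = -288.8 kcal

ΔH°rxn = -288.8 kcal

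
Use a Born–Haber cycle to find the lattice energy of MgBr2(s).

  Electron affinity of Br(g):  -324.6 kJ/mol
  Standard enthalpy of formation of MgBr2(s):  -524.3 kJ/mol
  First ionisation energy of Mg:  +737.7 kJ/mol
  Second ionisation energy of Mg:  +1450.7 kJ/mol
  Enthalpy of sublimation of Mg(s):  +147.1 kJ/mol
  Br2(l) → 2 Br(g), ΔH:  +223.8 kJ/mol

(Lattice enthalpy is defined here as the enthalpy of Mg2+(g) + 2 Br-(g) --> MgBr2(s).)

ΔHf° = 1·ΔHsub + 1·(ΣIE) + 1·D(Br2) + 2·EA + U
-524.3 = 1·(+147.1) + 1·(+2188.4) + 1·(+223.8) + 2·(-324.6) + U
U = -524.3 − (+1910.1) = -2434.4 kJ/mol

U = -2434.4 kJ/mol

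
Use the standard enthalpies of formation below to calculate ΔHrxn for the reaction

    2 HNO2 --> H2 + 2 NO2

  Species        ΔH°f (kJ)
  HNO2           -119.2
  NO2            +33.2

Products: 1·(+0.0) + 2·(+33.2) = +66.4
Reactants: 2·(-119.2) = -238.4
ΔHrxn = (+66.4) − (-238.4) = 304.8 kJ

ΔHrxn = 304.8 kJ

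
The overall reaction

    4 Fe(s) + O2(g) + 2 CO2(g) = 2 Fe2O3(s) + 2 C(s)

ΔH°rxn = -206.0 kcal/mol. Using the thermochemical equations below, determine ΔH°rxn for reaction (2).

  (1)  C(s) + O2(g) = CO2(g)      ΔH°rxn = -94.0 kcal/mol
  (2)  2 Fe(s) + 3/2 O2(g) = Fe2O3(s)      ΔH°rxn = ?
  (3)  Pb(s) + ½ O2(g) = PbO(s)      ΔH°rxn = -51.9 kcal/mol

(1) reversed and × 2 (reverse to put CO2(g) on the reactant side; ×2 to match 2 CO2(g) in the target): (-2)·(-94.0) = +188.0 kcal/mol
(2) × 2 (×2 to match 2 Fe2O3(s) in the target): contributes 2·x
(3): not needed (PbO(s) appears nowhere else).
-206.0 = (+188.0) + 2·x
x = (-206.0 − (+188.0)) / (2) = -197.0 kcal/mol

ΔH°rxn = -197.0 kcal/mol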